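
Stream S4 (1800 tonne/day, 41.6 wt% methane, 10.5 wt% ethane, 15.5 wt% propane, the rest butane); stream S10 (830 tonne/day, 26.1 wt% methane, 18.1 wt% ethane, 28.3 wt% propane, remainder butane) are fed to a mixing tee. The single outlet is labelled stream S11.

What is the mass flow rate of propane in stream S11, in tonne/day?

513.9 tonne/day

propane out = propane in = 1800×0.155 + 830×0.283 = 513.89 tonne/day.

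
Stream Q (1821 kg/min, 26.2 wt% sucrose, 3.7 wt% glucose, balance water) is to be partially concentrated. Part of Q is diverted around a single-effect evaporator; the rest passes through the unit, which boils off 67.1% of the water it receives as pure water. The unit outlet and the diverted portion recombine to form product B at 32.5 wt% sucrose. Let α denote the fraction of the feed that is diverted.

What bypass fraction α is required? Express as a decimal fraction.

All 1821×0.262 = 477.1 kg/min of sucrose reaches B, so B = 477.1/0.325 = 1468 kg/min and vapour = 352.99 kg/min.
The evaporator receives (1−α)·1821 of feed at 0.701 water and removes 0.671 of that water:
0.671×0.701×(1−α)×1821 = 352.99
(1−α) = 352.99/856.55 = 0.4121;  α = 0.5879.

0.588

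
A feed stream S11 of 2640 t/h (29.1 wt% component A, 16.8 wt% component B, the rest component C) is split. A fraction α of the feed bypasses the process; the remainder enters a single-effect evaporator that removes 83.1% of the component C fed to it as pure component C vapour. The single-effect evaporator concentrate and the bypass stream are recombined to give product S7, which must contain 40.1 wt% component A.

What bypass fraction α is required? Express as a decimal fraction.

0.390

All 2640×0.291 = 768.24 t/h of component A reaches S7, so S7 = 768.24/0.401 = 1915.8 t/h and vapour = 724.19 t/h.
The evaporator receives (1−α)·2640 of feed at 0.541 component C and removes 0.831 of that component C:
0.831×0.541×(1−α)×2640 = 724.19
(1−α) = 724.19/1186.9 = 0.6102;  α = 0.3898.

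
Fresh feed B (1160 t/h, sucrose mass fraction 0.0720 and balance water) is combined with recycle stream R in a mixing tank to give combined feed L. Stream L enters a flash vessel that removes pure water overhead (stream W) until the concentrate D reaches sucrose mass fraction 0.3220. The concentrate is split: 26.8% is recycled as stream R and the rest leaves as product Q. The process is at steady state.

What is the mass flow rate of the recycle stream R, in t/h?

Overall sucrose balance (none leaves overhead): sucrose in fresh feed = sucrose in product, i.e. 1160×0.072 = (1−0.268)·D·0.322.
D = 83.52/(0.322×0.732) = 354.34 t/h.
Recycle R = 0.268×354.34 = 94.964 t/h.

94.96 t/h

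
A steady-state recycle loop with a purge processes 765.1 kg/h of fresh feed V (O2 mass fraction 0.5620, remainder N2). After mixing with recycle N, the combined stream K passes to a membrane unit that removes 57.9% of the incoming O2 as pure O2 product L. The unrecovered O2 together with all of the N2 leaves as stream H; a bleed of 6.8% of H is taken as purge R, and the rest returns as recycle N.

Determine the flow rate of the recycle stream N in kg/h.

N2 enters only via V and leaves only via the purge: 765.1×0.438 = 0.068×(N2 in H), and the membrane unit passes all N2, so N2 in K = N2 in H = 4928.1 kg/h.
O2 in K: m_A = 765.1×0.562 + (1−0.068)·(1−0.579)·m_A, so m_A = 429.99/0.6076 = 707.65 kg/h.
H = (1−0.579)×707.65 + 4928.1 = 5226.1 kg/h.
Recycle N = (1−0.068)×5226.1 = 4870.7 kg/h.

4871 kg/h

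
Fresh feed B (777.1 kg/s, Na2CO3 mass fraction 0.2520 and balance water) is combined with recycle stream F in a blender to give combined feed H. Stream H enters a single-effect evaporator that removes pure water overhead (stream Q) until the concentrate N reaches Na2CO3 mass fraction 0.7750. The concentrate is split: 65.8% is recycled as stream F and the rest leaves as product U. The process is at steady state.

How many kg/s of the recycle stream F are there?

486.2 kg/s

Overall Na2CO3 balance (none leaves overhead): Na2CO3 in fresh feed = Na2CO3 in product, i.e. 777.1×0.252 = (1−0.658)·N·0.775.
N = 195.83/(0.775×0.342) = 738.84 kg/s.
Recycle F = 0.658×738.84 = 486.16 kg/s.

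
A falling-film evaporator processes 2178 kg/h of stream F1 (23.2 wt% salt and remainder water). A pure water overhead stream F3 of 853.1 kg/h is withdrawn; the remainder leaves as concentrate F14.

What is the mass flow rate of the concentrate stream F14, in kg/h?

Concentrate = 2178 − 853.1 = 1324.9 kg/h.

1325 kg/h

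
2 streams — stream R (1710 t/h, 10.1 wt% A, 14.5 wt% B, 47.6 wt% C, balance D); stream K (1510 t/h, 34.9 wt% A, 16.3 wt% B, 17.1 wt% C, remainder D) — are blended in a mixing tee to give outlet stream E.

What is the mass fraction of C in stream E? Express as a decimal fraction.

Total flow out = 1710 + 1510 = 3220 t/h.
C in = 1710×0.476 + 1510×0.171 = 1072.2 t/h.
C mass fraction in E = 1072.2/3220 = 0.3330.

0.3330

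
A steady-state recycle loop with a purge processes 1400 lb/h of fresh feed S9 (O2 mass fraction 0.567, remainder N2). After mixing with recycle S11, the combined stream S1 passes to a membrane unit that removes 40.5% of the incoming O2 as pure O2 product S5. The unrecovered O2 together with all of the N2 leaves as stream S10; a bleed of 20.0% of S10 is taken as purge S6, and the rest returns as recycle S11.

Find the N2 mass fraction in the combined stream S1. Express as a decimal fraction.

N2 enters only via S9 and leaves only via the purge: 1400×0.433 = 0.200×(N2 in S10), and the membrane unit passes all N2, so N2 in S1 = N2 in S10 = 3031 lb/h.
O2 in S1: m_A = 1400×0.567 + (1−0.200)·(1−0.405)·m_A, so m_A = 793.8/0.5240 = 1514.9 lb/h.
S1 = 1514.9 + 3031 = 4545.9 lb/h.
N2 fraction in S1 = 3031/4545.9 = 0.667.

0.667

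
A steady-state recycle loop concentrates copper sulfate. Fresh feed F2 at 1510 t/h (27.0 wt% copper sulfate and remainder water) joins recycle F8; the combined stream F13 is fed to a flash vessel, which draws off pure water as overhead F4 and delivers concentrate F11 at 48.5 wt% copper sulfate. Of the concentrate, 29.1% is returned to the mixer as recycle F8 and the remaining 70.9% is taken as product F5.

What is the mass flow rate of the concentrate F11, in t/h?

Overall copper sulfate balance (none leaves overhead): copper sulfate in fresh feed = copper sulfate in product, i.e. 1510×0.270 = (1−0.291)·F11·0.485.
F11 = 407.7/(0.485×0.709) = 1185.6 t/h.

1186 t/h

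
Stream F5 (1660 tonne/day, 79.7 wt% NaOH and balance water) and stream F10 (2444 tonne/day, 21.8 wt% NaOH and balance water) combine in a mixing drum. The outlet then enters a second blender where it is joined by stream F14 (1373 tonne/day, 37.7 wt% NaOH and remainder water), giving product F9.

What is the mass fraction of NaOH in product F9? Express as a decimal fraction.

0.4333

Overall, product flow = 5477 tonne/day.
NaOH in = 1660×0.797 + 2444×0.218 + 1373×0.377 = 2373.4 tonne/day.
NaOH fraction in F9 = 0.4333.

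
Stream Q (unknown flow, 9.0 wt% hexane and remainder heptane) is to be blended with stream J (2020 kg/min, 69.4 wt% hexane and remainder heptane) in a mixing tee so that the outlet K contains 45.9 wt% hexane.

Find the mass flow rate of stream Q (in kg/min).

1286 kg/min

Let Q be the unknown flow. Total out = 2020 + Q.
hexane balance: 1401.9 + 0.090·Q = 0.459·(2020 + Q)
(0.090 − 0.459)·Q = 0.459×2020 − 1401.9 = -474.7
Q = -474.7 / -0.369 = 1286.4 kg/min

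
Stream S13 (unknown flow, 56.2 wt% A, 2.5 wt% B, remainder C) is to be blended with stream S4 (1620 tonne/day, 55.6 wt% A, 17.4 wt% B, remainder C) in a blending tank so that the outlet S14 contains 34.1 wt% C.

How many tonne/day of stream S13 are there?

1598 tonne/day

Let S13 be the unknown flow. Total out = 1620 + S13.
C balance: 437.4 + 0.413·S13 = 0.341·(1620 + S13)
(0.413 − 0.341)·S13 = 0.341×1620 − 437.4 = 115.02
S13 = 115.02 / 0.072 = 1597.5 tonne/day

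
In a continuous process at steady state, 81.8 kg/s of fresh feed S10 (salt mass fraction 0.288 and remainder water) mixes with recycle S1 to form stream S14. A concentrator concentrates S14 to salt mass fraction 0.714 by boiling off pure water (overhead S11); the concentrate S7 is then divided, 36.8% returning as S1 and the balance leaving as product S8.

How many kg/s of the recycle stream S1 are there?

19.21 kg/s

Overall salt balance (none leaves overhead): salt in fresh feed = salt in product, i.e. 81.8×0.288 = (1−0.368)·S7·0.714.
S7 = 23.558/(0.714×0.632) = 52.207 kg/s.
Recycle S1 = 0.368×52.207 = 19.212 kg/s.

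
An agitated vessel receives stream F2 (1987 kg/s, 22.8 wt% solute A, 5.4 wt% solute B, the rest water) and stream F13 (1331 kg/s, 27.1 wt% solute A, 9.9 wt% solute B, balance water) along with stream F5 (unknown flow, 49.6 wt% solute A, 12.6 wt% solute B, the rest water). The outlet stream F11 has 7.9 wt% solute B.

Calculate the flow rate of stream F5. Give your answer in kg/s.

490.5 kg/s

Let F5 be the unknown flow. Total out = 3318 + F5.
solute B balance: 239.07 + 0.126·F5 = 0.079·(3318 + F5)
(0.126 − 0.079)·F5 = 0.079×3318 − 239.07 = 23.055
F5 = 23.055 / 0.047 = 490.53 kg/s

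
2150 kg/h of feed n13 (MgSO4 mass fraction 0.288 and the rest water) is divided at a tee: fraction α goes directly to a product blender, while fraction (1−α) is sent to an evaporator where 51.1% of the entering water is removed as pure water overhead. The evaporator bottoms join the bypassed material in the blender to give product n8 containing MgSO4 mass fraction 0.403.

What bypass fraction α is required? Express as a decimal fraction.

All 2150×0.288 = 619.2 kg/h of MgSO4 reaches n8, so n8 = 619.2/0.403 = 1536.5 kg/h and vapour = 613.52 kg/h.
The evaporator receives (1−α)·2150 of feed at 0.712 water and removes 0.511 of that water:
0.511×0.712×(1−α)×2150 = 613.52
(1−α) = 613.52/782.24 = 0.7843;  α = 0.2157.

0.216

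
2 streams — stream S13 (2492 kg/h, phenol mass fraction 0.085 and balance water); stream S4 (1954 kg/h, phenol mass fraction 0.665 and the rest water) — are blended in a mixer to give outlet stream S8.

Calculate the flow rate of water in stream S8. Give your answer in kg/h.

water out = water in = 2492×0.915 + 1954×0.335 = 2934.8 kg/h.

2935 kg/h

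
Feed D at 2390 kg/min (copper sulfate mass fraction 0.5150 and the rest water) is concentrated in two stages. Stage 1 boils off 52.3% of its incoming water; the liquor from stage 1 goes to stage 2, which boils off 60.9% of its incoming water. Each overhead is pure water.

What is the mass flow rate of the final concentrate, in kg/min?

water in feed = 2390×0.485 = 1159.1 kg/min.
After stage 1: water left = (1−0.523)×1159.1 = 552.91; stream total = 1783.8 kg/min.
After stage 2: water left = (1−0.609)×552.91 = 216.19; final concentrate = 1447 kg/min.

1447 kg/min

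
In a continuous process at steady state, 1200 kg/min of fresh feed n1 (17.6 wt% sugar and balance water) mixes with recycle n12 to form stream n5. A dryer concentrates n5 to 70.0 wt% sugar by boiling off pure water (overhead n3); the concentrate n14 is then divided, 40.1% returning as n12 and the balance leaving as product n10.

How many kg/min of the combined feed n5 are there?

1402 kg/min

Overall sugar balance (none leaves overhead): sugar in fresh feed = sugar in product, i.e. 1200×0.176 = (1−0.401)·n14·0.700.
n14 = 211.2/(0.700×0.599) = 503.7 kg/min.
Recycle n12 = 0.401×503.7 = 201.98 kg/min.
Combined feed n5 = 1200 + 201.98 = 1402 kg/min.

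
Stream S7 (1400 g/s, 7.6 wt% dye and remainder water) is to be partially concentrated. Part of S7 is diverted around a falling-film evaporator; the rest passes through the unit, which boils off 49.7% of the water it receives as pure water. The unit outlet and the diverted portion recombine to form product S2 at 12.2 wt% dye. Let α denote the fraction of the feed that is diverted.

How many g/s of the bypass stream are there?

250.5 g/s

All 1400×0.076 = 106.4 g/s of dye reaches S2, so S2 = 106.4/0.122 = 872.13 g/s and vapour = 527.87 g/s.
The evaporator receives (1−α)·1400 of feed at 0.924 water and removes 0.497 of that water:
0.497×0.924×(1−α)×1400 = 527.87
(1−α) = 527.87/642.92 = 0.8211;  α = 0.1789.
Bypass flow = 0.1789×1400 = 250.53 g/s.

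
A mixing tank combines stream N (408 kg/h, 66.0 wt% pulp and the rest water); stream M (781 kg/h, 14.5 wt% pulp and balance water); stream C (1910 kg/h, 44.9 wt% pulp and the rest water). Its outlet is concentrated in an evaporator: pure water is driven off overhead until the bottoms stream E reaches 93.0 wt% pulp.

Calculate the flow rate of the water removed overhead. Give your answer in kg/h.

pulp entering = 408×0.660 + 781×0.145 + 1910×0.449 = 1240.1 kg/h.
All pulp reports to E, so E = 1240.1/0.930 = 1333.5 kg/h.
Total feed = 3099 kg/h; overhead = 3099 − 1333.5 = 1765.5 kg/h.

1766 kg/h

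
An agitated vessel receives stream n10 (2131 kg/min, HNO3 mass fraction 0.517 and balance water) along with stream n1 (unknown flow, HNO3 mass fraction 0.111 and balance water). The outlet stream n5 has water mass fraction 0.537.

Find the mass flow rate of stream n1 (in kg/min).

Let n1 be the unknown flow. Total out = 2131 + n1.
water balance: 1029.3 + 0.889·n1 = 0.537·(2131 + n1)
(0.889 − 0.537)·n1 = 0.537×2131 − 1029.3 = 115.07
n1 = 115.07 / 0.352 = 326.91 kg/min

326.9 kg/min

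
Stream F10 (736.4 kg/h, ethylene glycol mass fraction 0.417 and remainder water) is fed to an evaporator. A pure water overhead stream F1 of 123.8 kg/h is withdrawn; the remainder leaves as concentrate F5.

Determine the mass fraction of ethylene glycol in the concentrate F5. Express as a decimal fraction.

ethylene glycol is not removed: 736.4×0.417 = 307.08 kg/h of ethylene glycol enters F5.
Concentrate = 736.4 − 123.8 = 612.6 kg/h.
Mass fraction = 307.08/612.6 = 0.501.

0.501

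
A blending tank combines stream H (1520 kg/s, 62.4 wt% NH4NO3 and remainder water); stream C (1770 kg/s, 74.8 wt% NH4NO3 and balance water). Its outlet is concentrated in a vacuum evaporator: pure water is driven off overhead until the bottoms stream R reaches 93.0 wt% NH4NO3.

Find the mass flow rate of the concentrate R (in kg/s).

2443 kg/s

NH4NO3 entering = 1520×0.624 + 1770×0.748 = 2272.4 kg/s.
All NH4NO3 reports to R, so R = 2272.4/0.930 = 2443.5 kg/s.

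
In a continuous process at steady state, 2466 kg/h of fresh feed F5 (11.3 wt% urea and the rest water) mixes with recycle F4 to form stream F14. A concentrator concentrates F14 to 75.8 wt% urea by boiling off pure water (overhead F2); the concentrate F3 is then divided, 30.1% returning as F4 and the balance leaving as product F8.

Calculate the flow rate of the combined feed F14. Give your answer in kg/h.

Overall urea balance (none leaves overhead): urea in fresh feed = urea in product, i.e. 2466×0.113 = (1−0.301)·F3·0.758.
F3 = 278.66/(0.758×0.699) = 525.93 kg/h.
Recycle F4 = 0.301×525.93 = 158.3 kg/h.
Combined feed F14 = 2466 + 158.3 = 2624.3 kg/h.

2624 kg/h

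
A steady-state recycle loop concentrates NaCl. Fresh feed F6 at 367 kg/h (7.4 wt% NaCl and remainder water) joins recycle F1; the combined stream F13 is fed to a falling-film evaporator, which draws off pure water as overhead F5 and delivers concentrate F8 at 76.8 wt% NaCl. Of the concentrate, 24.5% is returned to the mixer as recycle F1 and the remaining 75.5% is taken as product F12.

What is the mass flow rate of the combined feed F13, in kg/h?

378.5 kg/h

Overall NaCl balance (none leaves overhead): NaCl in fresh feed = NaCl in product, i.e. 367×0.074 = (1−0.245)·F8·0.768.
F8 = 27.158/(0.768×0.755) = 46.837 kg/h.
Recycle F1 = 0.245×46.837 = 11.475 kg/h.
Combined feed F13 = 367 + 11.475 = 378.48 kg/h.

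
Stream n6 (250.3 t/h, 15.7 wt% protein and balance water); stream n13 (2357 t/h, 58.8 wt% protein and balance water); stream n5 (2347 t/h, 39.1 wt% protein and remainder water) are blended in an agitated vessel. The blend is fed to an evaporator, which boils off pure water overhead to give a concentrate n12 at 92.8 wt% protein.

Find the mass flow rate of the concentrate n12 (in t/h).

2525 t/h

protein entering = 250.3×0.157 + 2357×0.588 + 2347×0.391 = 2342.9 t/h.
All protein reports to n12, so n12 = 2342.9/0.928 = 2524.7 t/h.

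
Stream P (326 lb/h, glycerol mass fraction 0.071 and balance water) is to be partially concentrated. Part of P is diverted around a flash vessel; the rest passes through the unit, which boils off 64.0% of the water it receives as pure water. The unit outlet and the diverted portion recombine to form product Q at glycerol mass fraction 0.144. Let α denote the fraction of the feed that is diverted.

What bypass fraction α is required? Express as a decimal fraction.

0.147

All 326×0.071 = 23.146 lb/h of glycerol reaches Q, so Q = 23.146/0.144 = 160.74 lb/h and vapour = 165.26 lb/h.
The evaporator receives (1−α)·326 of feed at 0.929 water and removes 0.640 of that water:
0.640×0.929×(1−α)×326 = 165.26
(1−α) = 165.26/193.83 = 0.8526;  α = 0.1474.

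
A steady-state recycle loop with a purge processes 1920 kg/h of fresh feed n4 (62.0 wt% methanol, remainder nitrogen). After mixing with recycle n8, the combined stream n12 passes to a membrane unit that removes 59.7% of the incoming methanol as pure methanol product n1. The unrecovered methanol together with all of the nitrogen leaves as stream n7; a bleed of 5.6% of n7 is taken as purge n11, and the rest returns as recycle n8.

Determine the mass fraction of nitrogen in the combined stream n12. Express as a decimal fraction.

0.8715

nitrogen enters only via n4 and leaves only via the purge: 1920×0.380 = 0.056×(nitrogen in n7), and the membrane unit passes all nitrogen, so nitrogen in n12 = nitrogen in n7 = 13029 kg/h.
methanol in n12: m_A = 1920×0.620 + (1−0.056)·(1−0.597)·m_A, so m_A = 1190.4/0.6196 = 1921.3 kg/h.
n12 = 1921.3 + 13029 = 14950 kg/h.
nitrogen fraction in n12 = 13029/14950 = 0.8715.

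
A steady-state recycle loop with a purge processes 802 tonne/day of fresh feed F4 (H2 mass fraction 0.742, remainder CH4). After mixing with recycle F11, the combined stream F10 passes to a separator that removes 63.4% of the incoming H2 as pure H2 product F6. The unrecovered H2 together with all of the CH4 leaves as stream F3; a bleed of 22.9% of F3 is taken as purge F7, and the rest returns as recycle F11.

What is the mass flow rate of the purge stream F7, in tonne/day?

CH4 enters only via F4 and leaves only via the purge: 802×0.258 = 0.229×(CH4 in F3), and the separator passes all CH4, so CH4 in F10 = CH4 in F3 = 903.56 tonne/day.
H2 in F10: m_A = 802×0.742 + (1−0.229)·(1−0.634)·m_A, so m_A = 595.08/0.7178 = 829.02 tonne/day.
F3 = (1−0.634)×829.02 + 903.56 = 1207 tonne/day.
Purge F7 = 0.229×1207 = 276.4 tonne/day.

276.4 tonne/day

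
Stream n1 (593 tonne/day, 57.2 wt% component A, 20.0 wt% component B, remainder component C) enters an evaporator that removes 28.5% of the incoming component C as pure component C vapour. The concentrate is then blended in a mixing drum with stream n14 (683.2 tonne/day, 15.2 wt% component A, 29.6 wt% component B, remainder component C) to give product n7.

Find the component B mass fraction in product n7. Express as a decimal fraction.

0.259

Vapour removed = 0.285×0.228×593 = 38.533 tonne/day; concentrate = 554.47 tonne/day.
component B reaching the mixer = 118.6 (from concentrate) + 683.2×0.296 = 320.83 tonne/day.
Product flow = 554.47 + 683.2 = 1237.7 tonne/day; component B fraction = 0.259.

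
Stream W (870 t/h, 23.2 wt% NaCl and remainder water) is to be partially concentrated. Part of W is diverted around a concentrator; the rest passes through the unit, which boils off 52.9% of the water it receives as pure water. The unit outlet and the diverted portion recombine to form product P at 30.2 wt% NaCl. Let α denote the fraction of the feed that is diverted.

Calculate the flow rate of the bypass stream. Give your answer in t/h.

373.6 t/h

All 870×0.232 = 201.84 t/h of NaCl reaches P, so P = 201.84/0.302 = 668.34 t/h and vapour = 201.66 t/h.
The evaporator receives (1−α)·870 of feed at 0.768 water and removes 0.529 of that water:
0.529×0.768×(1−α)×870 = 201.66
(1−α) = 201.66/353.46 = 0.5705;  α = 0.4295.
Bypass flow = 0.4295×870 = 373.64 t/h.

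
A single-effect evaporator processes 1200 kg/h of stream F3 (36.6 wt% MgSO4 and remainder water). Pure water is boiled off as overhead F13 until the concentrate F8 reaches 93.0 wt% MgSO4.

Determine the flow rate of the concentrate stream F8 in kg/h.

472.3 kg/h

MgSO4 is conserved: 1200×0.366 = 439.2 kg/h all reports to the concentrate.
Concentrate = 439.2/(target fraction) = 472.26 kg/h.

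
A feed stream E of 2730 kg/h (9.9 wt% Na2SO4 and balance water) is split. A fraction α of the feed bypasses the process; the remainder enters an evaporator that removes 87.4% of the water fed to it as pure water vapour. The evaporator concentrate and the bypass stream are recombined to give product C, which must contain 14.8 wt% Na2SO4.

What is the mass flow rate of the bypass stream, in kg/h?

All 2730×0.099 = 270.27 kg/h of Na2SO4 reaches C, so C = 270.27/0.148 = 1826.1 kg/h and vapour = 903.85 kg/h.
The evaporator receives (1−α)·2730 of feed at 0.901 water and removes 0.874 of that water:
0.874×0.901×(1−α)×2730 = 903.85
(1−α) = 903.85/2149.8 = 0.4204;  α = 0.5796.
Bypass flow = 0.5796×2730 = 1582.2 kg/h.

1582 kg/h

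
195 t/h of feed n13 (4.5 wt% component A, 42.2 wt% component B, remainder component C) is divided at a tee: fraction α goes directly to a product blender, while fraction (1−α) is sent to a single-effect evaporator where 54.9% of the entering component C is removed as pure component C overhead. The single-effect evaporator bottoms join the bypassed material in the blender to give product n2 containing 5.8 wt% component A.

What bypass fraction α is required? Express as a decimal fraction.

All 195×0.045 = 8.775 t/h of component A reaches n2, so n2 = 8.775/0.058 = 151.29 t/h and vapour = 43.707 t/h.
The evaporator receives (1−α)·195 of feed at 0.533 component C and removes 0.549 of that component C:
0.549×0.533×(1−α)×195 = 43.707
(1−α) = 43.707/57.06 = 0.7660;  α = 0.2340.

0.234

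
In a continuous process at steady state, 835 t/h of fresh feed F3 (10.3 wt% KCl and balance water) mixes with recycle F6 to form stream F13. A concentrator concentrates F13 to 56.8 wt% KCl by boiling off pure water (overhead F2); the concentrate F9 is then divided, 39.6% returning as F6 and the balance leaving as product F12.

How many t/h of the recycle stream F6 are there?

99.27 t/h

Overall KCl balance (none leaves overhead): KCl in fresh feed = KCl in product, i.e. 835×0.103 = (1−0.396)·F9·0.568.
F9 = 86.005/(0.568×0.604) = 250.69 t/h.
Recycle F6 = 0.396×250.69 = 99.274 t/h.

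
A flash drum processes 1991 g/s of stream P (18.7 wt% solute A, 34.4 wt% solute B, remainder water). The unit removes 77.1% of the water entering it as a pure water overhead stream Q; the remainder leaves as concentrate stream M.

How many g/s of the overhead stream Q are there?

719.9 g/s

water entering = 1991×0.469 = 933.78 g/s; overhead removed = 0.771×933.78 = 719.94 g/s.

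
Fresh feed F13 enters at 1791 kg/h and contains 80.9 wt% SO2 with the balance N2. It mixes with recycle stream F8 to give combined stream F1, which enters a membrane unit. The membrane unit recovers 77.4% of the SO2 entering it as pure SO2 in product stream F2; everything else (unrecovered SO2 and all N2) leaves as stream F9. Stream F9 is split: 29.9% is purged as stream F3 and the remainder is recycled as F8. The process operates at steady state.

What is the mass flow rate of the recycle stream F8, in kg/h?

N2 enters only via F13 and leaves only via the purge: 1791×0.191 = 0.299×(N2 in F9), and the membrane unit passes all N2, so N2 in F1 = N2 in F9 = 1144.1 kg/h.
SO2 in F1: m_A = 1791×0.809 + (1−0.299)·(1−0.774)·m_A, so m_A = 1448.9/0.8416 = 1721.7 kg/h.
F9 = (1−0.774)×1721.7 + 1144.1 = 1533.2 kg/h.
Recycle F8 = (1−0.299)×1533.2 = 1074.8 kg/h.

1075 kg/h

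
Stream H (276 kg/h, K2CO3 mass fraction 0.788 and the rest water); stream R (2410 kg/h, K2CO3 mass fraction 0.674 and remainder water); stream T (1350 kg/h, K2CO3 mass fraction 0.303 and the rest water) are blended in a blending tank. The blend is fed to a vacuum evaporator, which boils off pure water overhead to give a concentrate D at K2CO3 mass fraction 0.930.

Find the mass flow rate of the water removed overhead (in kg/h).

K2CO3 entering = 276×0.788 + 2410×0.674 + 1350×0.303 = 2250.9 kg/h.
All K2CO3 reports to D, so D = 2250.9/0.930 = 2420.3 kg/h.
Total feed = 4036 kg/h; overhead = 4036 − 2420.3 = 1615.7 kg/h.

1616 kg/h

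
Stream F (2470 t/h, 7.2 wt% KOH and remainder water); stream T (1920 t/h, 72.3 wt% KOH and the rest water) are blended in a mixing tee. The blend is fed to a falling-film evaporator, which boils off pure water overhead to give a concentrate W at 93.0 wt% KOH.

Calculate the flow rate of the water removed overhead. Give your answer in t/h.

KOH entering = 2470×0.072 + 1920×0.723 = 1566 t/h.
All KOH reports to W, so W = 1566/0.930 = 1683.9 t/h.
Total feed = 4390 t/h; overhead = 4390 − 1683.9 = 2706.1 t/h.

2706 t/h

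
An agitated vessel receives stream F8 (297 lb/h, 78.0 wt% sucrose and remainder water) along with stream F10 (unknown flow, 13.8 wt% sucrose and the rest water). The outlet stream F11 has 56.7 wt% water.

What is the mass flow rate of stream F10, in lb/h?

349.4 lb/h

Let F10 be the unknown flow. Total out = 297 + F10.
water balance: 65.34 + 0.862·F10 = 0.567·(297 + F10)
(0.862 − 0.567)·F10 = 0.567×297 − 65.34 = 103.06
F10 = 103.06 / 0.295 = 349.35 lb/h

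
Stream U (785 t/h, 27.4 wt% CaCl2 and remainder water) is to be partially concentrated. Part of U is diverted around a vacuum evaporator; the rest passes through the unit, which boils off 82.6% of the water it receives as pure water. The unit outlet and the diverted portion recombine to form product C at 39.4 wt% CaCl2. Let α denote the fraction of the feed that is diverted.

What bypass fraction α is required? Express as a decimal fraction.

All 785×0.274 = 215.09 t/h of CaCl2 reaches C, so C = 215.09/0.394 = 545.91 t/h and vapour = 239.09 t/h.
The evaporator receives (1−α)·785 of feed at 0.726 water and removes 0.826 of that water:
0.826×0.726×(1−α)×785 = 239.09
(1−α) = 239.09/470.75 = 0.5079;  α = 0.4921.

0.492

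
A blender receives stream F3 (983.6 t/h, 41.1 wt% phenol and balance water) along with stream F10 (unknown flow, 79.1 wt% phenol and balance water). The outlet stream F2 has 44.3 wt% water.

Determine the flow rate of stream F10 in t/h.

Let F10 be the unknown flow. Total out = 983.6 + F10.
water balance: 579.34 + 0.209·F10 = 0.443·(983.6 + F10)
(0.209 − 0.443)·F10 = 0.443×983.6 − 579.34 = -143.61
F10 = -143.61 / -0.234 = 613.7 t/h

613.7 t/h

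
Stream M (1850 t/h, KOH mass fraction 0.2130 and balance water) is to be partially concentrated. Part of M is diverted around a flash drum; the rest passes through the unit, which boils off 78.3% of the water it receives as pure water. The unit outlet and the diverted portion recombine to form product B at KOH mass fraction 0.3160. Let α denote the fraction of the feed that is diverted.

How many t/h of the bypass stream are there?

871.4 t/h

All 1850×0.213 = 394.05 t/h of KOH reaches B, so B = 394.05/0.316 = 1247 t/h and vapour = 603.01 t/h.
The evaporator receives (1−α)·1850 of feed at 0.787 water and removes 0.783 of that water:
0.783×0.787×(1−α)×1850 = 603.01
(1−α) = 603.01/1140 = 0.5289;  α = 0.4711.
Bypass flow = 0.4711×1850 = 871.44 t/h.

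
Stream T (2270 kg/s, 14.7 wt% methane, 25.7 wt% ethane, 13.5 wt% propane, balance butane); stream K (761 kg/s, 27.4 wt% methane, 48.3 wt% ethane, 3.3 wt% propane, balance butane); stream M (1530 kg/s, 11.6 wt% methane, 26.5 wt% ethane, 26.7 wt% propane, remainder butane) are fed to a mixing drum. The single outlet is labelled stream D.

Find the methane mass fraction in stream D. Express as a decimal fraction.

0.158

Total flow out = 2270 + 761 + 1530 = 4561 kg/s.
methane in = 2270×0.147 + 761×0.274 + 1530×0.116 = 719.68 kg/s.
methane mass fraction in D = 719.68/4561 = 0.158.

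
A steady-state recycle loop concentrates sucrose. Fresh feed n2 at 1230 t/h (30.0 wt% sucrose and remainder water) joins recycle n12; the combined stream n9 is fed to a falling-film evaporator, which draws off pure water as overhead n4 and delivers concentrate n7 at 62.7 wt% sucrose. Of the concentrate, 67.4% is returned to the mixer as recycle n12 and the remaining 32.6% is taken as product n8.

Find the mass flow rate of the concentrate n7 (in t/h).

1805 t/h

Overall sucrose balance (none leaves overhead): sucrose in fresh feed = sucrose in product, i.e. 1230×0.300 = (1−0.674)·n7·0.627.
n7 = 369/(0.627×0.326) = 1805.3 t/h.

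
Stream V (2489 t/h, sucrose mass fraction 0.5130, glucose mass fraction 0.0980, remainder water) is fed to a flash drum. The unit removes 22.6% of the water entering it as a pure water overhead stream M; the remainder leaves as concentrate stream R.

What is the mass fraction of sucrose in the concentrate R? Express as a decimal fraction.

0.5624

sucrose is not removed: 2489×0.513 = 1276.9 t/h of sucrose enters R.
water entering = 2489×0.389 = 968.22 t/h; overhead removed = 0.226×968.22 = 218.82 t/h.
Concentrate = 2489 − 218.82 = 2270.2 t/h.
Mass fraction = 1276.9/2270.2 = 0.5624.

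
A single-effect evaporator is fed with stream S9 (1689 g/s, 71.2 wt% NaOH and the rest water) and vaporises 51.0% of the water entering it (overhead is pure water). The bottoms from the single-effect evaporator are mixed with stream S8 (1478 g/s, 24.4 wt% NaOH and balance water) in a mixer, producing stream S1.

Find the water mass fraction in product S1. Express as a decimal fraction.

Vapour removed = 0.510×0.288×1689 = 248.08 g/s; concentrate = 1440.9 g/s.
water reaching the mixer = 238.35 (from concentrate) + 1478×0.756 = 1355.7 g/s.
Product flow = 1440.9 + 1478 = 2918.9 g/s; water fraction = 0.464.

0.464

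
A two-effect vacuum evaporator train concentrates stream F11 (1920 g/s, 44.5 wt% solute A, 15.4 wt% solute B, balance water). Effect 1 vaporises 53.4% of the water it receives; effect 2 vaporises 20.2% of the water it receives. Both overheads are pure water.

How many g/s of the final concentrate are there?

water in feed = 1920×0.401 = 769.92 g/s.
After stage 1: water left = (1−0.534)×769.92 = 358.78; stream total = 1508.9 g/s.
After stage 2: water left = (1−0.202)×358.78 = 286.31; final concentrate = 1436.4 g/s.

1436 g/s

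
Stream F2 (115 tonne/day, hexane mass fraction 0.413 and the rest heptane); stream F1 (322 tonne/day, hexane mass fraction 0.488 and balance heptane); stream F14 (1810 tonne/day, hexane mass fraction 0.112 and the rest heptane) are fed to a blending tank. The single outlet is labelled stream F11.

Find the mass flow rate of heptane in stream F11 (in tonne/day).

1840 tonne/day

heptane out = heptane in = 115×0.587 + 322×0.512 + 1810×0.888 = 1839.6 tonne/day.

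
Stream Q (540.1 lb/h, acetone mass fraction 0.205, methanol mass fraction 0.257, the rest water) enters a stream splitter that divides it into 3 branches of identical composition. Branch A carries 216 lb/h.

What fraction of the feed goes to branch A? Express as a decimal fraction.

0.400

Fraction to A = 216/540.1 = 0.3999.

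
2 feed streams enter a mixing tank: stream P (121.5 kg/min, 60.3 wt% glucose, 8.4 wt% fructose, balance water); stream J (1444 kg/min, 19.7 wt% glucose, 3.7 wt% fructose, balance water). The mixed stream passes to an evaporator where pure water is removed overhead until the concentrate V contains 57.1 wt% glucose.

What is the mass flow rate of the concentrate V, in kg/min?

626.5 kg/min

glucose entering = 121.5×0.603 + 1444×0.197 = 357.73 kg/min.
All glucose reports to V, so V = 357.73/0.571 = 626.5 kg/min.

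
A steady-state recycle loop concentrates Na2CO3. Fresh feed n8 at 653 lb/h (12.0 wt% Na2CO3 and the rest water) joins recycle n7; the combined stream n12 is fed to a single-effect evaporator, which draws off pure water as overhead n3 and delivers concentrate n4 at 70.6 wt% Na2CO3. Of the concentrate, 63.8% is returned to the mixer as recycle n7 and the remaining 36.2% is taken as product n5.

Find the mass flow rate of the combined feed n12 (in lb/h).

848.6 lb/h

Overall Na2CO3 balance (none leaves overhead): Na2CO3 in fresh feed = Na2CO3 in product, i.e. 653×0.120 = (1−0.638)·n4·0.706.
n4 = 78.36/(0.706×0.362) = 306.61 lb/h.
Recycle n7 = 0.638×306.61 = 195.61 lb/h.
Combined feed n12 = 653 + 195.61 = 848.61 lb/h.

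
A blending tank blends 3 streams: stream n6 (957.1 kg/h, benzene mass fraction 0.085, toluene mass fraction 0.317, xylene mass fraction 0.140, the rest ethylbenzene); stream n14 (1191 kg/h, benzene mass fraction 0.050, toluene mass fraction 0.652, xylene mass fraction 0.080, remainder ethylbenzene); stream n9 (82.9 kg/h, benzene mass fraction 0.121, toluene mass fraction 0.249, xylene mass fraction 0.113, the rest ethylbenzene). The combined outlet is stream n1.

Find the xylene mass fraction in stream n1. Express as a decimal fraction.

0.107

Total flow out = 957.1 + 1191 + 82.9 = 2231 kg/h.
xylene in = 957.1×0.140 + 1191×0.080 + 82.9×0.113 = 238.64 kg/h.
xylene mass fraction in n1 = 238.64/2231 = 0.107.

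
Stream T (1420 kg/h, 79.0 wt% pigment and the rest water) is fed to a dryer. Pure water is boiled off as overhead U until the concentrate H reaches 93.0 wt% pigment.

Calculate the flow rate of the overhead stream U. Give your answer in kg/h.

213.8 kg/h

pigment is conserved: 1420×0.790 = 1121.8 kg/h all reports to the concentrate.
Concentrate = 1121.8/(target fraction) = 1206.2 kg/h.
Overhead = 1420 − 1206.2 = 213.76 kg/h.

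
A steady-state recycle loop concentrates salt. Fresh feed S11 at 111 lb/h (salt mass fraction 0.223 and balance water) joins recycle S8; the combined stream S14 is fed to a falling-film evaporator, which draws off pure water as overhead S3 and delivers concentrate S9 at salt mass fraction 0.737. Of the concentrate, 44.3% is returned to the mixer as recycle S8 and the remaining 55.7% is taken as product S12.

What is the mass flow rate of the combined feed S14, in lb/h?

137.7 lb/h

Overall salt balance (none leaves overhead): salt in fresh feed = salt in product, i.e. 111×0.223 = (1−0.443)·S9·0.737.
S9 = 24.753/(0.737×0.557) = 60.298 lb/h.
Recycle S8 = 0.443×60.298 = 26.712 lb/h.
Combined feed S14 = 111 + 26.712 = 137.71 lb/h.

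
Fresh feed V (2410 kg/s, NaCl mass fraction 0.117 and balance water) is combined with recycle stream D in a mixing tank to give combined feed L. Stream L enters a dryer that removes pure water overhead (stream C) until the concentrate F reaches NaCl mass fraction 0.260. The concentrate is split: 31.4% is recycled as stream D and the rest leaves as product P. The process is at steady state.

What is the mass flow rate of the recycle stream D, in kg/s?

Overall NaCl balance (none leaves overhead): NaCl in fresh feed = NaCl in product, i.e. 2410×0.117 = (1−0.314)·F·0.260.
F = 281.97/(0.260×0.686) = 1580.9 kg/s.
Recycle D = 0.314×1580.9 = 496.4 kg/s.

496.4 kg/s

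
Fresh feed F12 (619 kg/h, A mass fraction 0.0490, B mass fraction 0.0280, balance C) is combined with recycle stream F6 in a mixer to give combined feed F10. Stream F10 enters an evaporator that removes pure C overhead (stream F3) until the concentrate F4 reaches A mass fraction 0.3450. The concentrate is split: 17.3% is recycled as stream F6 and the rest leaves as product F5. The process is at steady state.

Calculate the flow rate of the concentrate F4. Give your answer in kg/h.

106.3 kg/h

Overall A balance (none leaves overhead): A in fresh feed = A in product, i.e. 619×0.049 = (1−0.173)·F4·0.345.
F4 = 30.331/(0.345×0.827) = 106.31 kg/h.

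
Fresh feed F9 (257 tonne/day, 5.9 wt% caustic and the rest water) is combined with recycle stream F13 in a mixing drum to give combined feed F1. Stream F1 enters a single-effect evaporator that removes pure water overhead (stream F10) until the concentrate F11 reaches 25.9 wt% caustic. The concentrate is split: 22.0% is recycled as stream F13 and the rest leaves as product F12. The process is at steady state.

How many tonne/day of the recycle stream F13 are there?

16.51 tonne/day

Overall caustic balance (none leaves overhead): caustic in fresh feed = caustic in product, i.e. 257×0.059 = (1−0.220)·F11·0.259.
F11 = 15.163/(0.259×0.780) = 75.057 tonne/day.
Recycle F13 = 0.220×75.057 = 16.513 tonne/day.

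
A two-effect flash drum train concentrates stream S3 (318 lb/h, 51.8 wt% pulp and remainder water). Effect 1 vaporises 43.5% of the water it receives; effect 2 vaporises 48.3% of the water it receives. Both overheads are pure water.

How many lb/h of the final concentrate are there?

209.5 lb/h

water in feed = 318×0.482 = 153.28 lb/h.
After stage 1: water left = (1−0.435)×153.28 = 86.601; stream total = 251.32 lb/h.
After stage 2: water left = (1−0.483)×86.601 = 44.773; final concentrate = 209.5 lb/h.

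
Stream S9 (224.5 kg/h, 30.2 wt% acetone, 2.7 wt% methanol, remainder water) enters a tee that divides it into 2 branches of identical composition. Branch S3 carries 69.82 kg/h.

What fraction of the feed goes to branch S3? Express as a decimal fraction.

Fraction to S3 = 69.82/224.5 = 0.3110.

0.311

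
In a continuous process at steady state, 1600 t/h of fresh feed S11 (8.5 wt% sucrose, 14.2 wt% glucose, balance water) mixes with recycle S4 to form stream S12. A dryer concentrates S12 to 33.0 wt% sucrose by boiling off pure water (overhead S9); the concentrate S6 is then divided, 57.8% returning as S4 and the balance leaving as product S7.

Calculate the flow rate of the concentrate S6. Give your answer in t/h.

Overall sucrose balance (none leaves overhead): sucrose in fresh feed = sucrose in product, i.e. 1600×0.085 = (1−0.578)·S6·0.330.
S6 = 136/(0.330×0.422) = 976.59 t/h.

976.6 t/h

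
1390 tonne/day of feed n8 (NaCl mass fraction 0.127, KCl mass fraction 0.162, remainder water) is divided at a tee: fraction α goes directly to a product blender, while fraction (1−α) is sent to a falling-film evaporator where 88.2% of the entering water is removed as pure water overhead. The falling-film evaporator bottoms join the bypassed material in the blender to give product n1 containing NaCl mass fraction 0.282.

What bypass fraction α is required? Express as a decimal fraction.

0.124

All 1390×0.127 = 176.53 tonne/day of NaCl reaches n1, so n1 = 176.53/0.282 = 625.99 tonne/day and vapour = 764.01 tonne/day.
The evaporator receives (1−α)·1390 of feed at 0.711 water and removes 0.882 of that water:
0.882×0.711×(1−α)×1390 = 764.01
(1−α) = 764.01/871.67 = 0.8765;  α = 0.1235.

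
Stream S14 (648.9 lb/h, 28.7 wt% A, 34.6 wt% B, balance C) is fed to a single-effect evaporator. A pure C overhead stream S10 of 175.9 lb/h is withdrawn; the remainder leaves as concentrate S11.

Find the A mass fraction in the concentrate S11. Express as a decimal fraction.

A is not removed: 648.9×0.287 = 186.23 lb/h of A enters S11.
Concentrate = 648.9 − 175.9 = 473 lb/h.
Mass fraction = 186.23/473 = 0.3937.

0.3937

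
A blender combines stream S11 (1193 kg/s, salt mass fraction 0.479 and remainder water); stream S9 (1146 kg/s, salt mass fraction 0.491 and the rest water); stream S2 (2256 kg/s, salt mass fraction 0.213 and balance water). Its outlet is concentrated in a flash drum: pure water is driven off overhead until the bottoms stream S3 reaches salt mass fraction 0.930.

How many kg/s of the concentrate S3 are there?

1736 kg/s

salt entering = 1193×0.479 + 1146×0.491 + 2256×0.213 = 1614.7 kg/s.
All salt reports to S3, so S3 = 1614.7/0.930 = 1736.2 kg/s.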